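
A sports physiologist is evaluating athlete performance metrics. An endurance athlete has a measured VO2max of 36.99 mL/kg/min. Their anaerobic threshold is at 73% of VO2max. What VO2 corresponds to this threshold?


Anaerobic threshold VO2 = VO2max * 73%
= 36.99 * 0.73
= 27.0 mL/kg/min

27.0 mL/kg/min


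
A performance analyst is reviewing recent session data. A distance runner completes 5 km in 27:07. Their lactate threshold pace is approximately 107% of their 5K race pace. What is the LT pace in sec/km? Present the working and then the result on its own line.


Convert to seconds: 27 min 7 s = 1627 s
Pace per km = 1627 / 5 = 325.4 s/km
LT pace = 325.4 * 1.07 = 348.18 s/km

348.18 s/km


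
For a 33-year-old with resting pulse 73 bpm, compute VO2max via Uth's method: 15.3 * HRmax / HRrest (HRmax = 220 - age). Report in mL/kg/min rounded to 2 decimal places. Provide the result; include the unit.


Step 1: HRmax = 220 - 33 = 187 bpm
Step 2: Ratio = 187 / 73 = 2.5616
Step 3: VO2max = 15.3 * 2.5616 = 39.19 mL/kg/min

39.19 mL/kg/min


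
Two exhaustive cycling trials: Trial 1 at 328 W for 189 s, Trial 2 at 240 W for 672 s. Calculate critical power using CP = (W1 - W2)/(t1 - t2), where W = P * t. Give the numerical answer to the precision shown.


W1 = 328 * 189 = 61992 J
W2 = 240 * 672 = 161280 J
CP = (61992 - 161280) / (189 - 672)
= -99288 / -483
= 205.57 W

205.57 W


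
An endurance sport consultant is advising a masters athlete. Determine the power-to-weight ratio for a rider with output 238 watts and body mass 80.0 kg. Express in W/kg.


P/W = 238 / 80.0 = 2.975 W/kg

2.975 W/kg


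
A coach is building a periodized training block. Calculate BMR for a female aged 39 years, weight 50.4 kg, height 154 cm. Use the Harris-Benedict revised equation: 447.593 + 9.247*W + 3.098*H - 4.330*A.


Substituting values:
W term = 9.247 * 50.4 = 466.0488
H term = 3.098 * 154 = 477.092
A term = 4.330 * 39 = 168.87
BMR = 1221.86 kcal/day

1221.86 kcal/day


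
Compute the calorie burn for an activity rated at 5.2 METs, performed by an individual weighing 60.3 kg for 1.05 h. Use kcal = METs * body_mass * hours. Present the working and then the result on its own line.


Product of METs and mass = 5.2 * 60.3 = 313.56
Total kcal = 313.56 * 1.05 = 329.24 kcal

329.24 kcal


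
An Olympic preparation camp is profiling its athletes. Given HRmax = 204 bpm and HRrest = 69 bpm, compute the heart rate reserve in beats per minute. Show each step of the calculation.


Heart rate reserve = maximum HR minus resting HR
HRR = 204 - 69 = 135 bpm

135 bpm


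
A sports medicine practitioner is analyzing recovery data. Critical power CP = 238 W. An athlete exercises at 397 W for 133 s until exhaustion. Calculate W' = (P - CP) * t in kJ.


P - CP = 397 - 238 = 159 W
W' = 159 * 133 = 21147 J
= 21147 / 1000 = 21.147 kJ

21.147 kJ


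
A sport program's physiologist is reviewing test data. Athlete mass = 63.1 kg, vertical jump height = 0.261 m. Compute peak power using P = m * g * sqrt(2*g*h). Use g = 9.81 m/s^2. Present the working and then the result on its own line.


sqrt(2 * 9.81 * 0.261) = sqrt(5.12082) = 2.262923 m/s
P = 63.1 * 9.81 * 2.262923
= 1400.77 W

1400.77 W


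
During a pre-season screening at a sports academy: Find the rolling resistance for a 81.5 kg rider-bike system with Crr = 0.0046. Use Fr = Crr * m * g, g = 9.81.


m * g = 81.5 * 9.81 = 799.515 N
Fr = 0.0046 * 799.515 = 3.678 N

3.678 N


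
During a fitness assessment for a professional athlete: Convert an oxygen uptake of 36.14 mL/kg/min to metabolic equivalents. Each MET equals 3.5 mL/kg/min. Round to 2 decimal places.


One MET = 3.5 mL/kg/min
Number of METs = 36.14 / 3.5
= 10.33 METs

10.33 METs


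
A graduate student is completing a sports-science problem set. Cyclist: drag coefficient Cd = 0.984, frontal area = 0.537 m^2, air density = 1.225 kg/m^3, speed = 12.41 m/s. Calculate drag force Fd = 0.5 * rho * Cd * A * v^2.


v^2 = 12.41^2 = 154.0081
Fd = 0.5 * 1.225 * 0.984 * 0.537 * 154.0081
= 49.845 N

49.845 N


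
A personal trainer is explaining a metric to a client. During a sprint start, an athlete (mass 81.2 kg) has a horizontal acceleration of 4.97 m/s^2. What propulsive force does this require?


Propulsive force = mass * acceleration
= 81.2 kg * 4.97 m/s^2
= 403.56 N

403.56 N


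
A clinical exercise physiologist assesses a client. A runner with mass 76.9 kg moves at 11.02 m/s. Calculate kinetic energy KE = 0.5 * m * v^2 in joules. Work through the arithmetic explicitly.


v^2 = 11.02^2 = 121.4404
KE = 0.5 * 76.9 * 121.4404
= 4669.38 J

4669.38 J


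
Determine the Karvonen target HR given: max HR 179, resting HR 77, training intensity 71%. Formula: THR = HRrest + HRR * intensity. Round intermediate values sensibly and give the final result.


HRR = HRmax - HRrest = 179 - 77 = 102
THR = 77 + 102 * 0.71
= 149.42 bpm

149.42 bpm


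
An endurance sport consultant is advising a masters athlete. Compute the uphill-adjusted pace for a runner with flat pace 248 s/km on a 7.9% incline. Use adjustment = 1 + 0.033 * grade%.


Adjustment factor = 1 + 0.033 * 7.9 = 1.2607
Grade-adjusted pace = 248 * 1.2607 = 312.65 s/km

312.65 s/km


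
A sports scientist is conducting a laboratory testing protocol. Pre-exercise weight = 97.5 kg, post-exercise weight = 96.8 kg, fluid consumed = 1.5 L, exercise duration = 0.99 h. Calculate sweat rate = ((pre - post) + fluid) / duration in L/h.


Weight loss = 97.5 - 96.8 = 0.7 kg (approx L)
Total sweat = 0.7 + 1.5 = 2.2 L
Sweat rate = 2.2 / 0.99 = 2.222 L/h

2.222 L/h


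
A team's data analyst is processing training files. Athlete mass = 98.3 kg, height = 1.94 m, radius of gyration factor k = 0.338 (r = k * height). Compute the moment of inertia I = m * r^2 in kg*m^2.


r = k * height = 0.338 * 1.94 = 0.65572 m
r^2 = 0.65572^2 = 0.429969
I = 98.3 * 0.429969 = 42.266 kg*m^2

42.266 kg*m^2


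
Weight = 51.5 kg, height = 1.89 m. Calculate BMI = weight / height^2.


height^2 = 1.89^2 = 3.5721
BMI = 51.5 / 3.5721 = 14.42 kg/m^2

14.42 kg/m^2


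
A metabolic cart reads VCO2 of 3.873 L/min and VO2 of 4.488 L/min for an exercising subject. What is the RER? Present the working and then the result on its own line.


RER = VCO2 / VO2 = 3.873 / 4.488 = 0.863

0.863


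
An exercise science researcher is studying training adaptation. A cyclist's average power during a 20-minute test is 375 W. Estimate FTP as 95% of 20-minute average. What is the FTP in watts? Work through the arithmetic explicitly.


FTP = 20-min power * 0.95
= 375 * 0.95
= 356.25 W

356.25 W


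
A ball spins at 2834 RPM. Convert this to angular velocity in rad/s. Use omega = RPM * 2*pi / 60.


omega = 2834 * 2 * pi / 60
= 2834 * 6.28318531 / 60
= 17806.547 / 60
= 296.776 rad/s

296.776 rad/s


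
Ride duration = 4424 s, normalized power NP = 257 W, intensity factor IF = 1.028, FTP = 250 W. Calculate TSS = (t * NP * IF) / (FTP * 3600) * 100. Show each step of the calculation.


Numerator = 4424 * 257 * 1.028 = 1168803.104
Denominator = 250 * 3600 = 900000
TSS = 1168803.104 / 900000 * 100
= 129.87

129.87 TSS


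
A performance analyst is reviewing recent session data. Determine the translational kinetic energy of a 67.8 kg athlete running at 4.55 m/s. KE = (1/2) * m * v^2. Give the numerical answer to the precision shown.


KE = 0.5 * m * v^2
= 0.5 * 67.8 * 4.55^2
= 0.5 * 67.8 * 20.7025
= 701.81 J

701.81 J


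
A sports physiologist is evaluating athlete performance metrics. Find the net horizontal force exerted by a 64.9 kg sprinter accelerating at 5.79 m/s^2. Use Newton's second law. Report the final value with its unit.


Newton's second law: F = m * a
F = 64.9 * 5.79 = 375.77 N

375.77 N


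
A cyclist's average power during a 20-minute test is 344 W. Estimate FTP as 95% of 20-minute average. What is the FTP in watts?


FTP = 20-min power * 0.95
= 344 * 0.95
= 326.8 W

326.8 W


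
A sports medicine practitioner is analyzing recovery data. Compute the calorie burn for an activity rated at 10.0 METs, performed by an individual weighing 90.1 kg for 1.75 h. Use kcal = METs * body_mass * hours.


Product of METs and mass = 10.0 * 90.1 = 901.0
Total kcal = 901.0 * 1.75 = 1576.75 kcal

1576.75 kcal


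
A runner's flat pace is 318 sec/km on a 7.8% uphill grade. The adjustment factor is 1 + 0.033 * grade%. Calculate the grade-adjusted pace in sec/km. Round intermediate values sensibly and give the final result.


Factor = 1 + 0.033 * 7.8 = 1.2574
Adjusted pace = 318 * 1.2574
= 399.85 sec/km

399.85 s/km


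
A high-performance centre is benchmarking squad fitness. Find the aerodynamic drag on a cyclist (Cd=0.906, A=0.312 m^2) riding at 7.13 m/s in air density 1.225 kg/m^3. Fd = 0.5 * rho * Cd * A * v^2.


Fd = 0.5 * 1.225 * 0.906 * 0.312 * 7.13^2
= 0.5 * 1.225 * 0.906 * 0.312 * 50.8369
= 8.802 N

8.802 N


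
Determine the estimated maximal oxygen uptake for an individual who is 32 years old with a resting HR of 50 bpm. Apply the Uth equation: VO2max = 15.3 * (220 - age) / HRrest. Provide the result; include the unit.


HRmax = 220 - 32 = 188
VO2max = 15.3 * (188 / 50)
= 15.3 * 3.76
= 57.53 mL/kg/min

57.53 mL/kg/min


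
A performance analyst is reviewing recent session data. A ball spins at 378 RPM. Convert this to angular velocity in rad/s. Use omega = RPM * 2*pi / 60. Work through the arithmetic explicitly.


omega = 378 * 2 * pi / 60
= 378 * 6.28318531 / 60
= 2375.044 / 60
= 39.584 rad/s

39.584 rad/s


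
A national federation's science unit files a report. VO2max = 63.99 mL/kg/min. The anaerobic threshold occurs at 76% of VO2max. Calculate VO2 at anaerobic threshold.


AT fraction = 76 / 100 = 0.76
AT VO2 = 63.99 * 0.76
= 48.63 mL/kg/min

48.63 mL/kg/min


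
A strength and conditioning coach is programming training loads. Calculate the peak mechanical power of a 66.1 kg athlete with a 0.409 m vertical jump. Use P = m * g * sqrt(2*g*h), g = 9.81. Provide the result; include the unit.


First, sqrt(2gh) = sqrt(2 * 9.81 * 0.409)
= sqrt(8.02458) = 2.832769 m/s
Power = 66.1 * 9.81 * 2.832769 = 1836.88 W

1836.88 W


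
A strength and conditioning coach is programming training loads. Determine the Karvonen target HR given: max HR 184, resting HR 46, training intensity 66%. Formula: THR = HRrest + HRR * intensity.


HRR = HRmax - HRrest = 184 - 46 = 138
THR = 46 + 138 * 0.66
= 137.08 bpm

137.08 bpm


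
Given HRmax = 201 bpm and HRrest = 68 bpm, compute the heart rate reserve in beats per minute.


Heart rate reserve = maximum HR minus resting HR
HRR = 201 - 68 = 133 bpm

133 bpm


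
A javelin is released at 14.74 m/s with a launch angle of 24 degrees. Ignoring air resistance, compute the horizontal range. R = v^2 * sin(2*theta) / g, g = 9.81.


Launch speed squared = 217.2676
sin(2 * 24 deg) = 0.743145
Range = 217.2676 * 0.743145 / 9.81
= 16.459 m

16.459 m


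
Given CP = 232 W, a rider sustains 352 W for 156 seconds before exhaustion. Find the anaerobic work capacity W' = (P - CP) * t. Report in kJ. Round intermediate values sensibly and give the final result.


Excess power = 352 - 232 = 120 W
Work above CP = 120 * 156 = 18720 J
W' = 18.72 kJ

18.72 kJ


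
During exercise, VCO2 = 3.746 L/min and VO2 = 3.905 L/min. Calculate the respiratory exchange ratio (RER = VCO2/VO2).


RER = VCO2 / VO2
= 3.746 / 3.905
= 0.9593

0.9593


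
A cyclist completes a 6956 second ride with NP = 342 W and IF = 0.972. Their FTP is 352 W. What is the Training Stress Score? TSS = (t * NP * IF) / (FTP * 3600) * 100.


t * NP * IF = 6956 * 342 * 0.972 = 2312341.344
FTP * 3600 = 1267200
TSS = (2312341.344 / 1267200) * 100 = 182.48

182.48 TSS


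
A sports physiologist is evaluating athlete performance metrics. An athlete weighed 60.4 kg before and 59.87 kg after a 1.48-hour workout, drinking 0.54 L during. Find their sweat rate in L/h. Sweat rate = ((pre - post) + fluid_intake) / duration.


Body mass change = 0.53 kg
Total sweat loss = 0.53 + 0.54 = 1.07 L
Rate = 1.07 / 1.48 = 0.723 L/h

0.723 L/h


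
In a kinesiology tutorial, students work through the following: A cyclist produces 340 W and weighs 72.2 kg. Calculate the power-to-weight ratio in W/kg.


P/W = power / mass
= 340 / 72.2
= 4.709 W/kg

4.709 W/kg


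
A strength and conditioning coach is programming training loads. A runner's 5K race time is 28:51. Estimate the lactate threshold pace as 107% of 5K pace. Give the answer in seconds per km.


Total race time = 28*60 + 51 = 1731 seconds
5K pace = 1731 / 5 = 346.2 sec/km
LT pace = 346.2 * 1.07 = 370.43 sec/km

370.43 s/km


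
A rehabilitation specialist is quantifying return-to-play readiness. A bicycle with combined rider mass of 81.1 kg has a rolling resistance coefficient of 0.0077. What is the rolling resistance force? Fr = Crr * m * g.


Fr = 0.0077 * 81.1 * 9.81
= 0.62447 * 9.81
= 6.126 N

6.126 N


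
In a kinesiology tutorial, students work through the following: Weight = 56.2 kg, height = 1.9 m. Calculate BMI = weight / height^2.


height^2 = 1.9^2 = 3.61
BMI = 56.2 / 3.61 = 15.57 kg/m^2

15.57 kg/m^2


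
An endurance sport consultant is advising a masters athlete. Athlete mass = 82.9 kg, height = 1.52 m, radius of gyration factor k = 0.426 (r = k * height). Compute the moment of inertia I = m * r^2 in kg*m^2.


r = k * height = 0.426 * 1.52 = 0.64752 m
r^2 = 0.64752^2 = 0.419282
I = 82.9 * 0.419282 = 34.758 kg*m^2

34.758 kg*m^2


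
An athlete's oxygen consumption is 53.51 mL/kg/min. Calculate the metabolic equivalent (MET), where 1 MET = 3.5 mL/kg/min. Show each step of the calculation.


MET = VO2 / 3.5
= 53.51 / 3.5
= 15.29 METs

15.29 METs


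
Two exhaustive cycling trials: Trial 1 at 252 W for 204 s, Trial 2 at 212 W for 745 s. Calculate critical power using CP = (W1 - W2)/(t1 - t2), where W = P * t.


W1 = 252 * 204 = 51408 J
W2 = 212 * 745 = 157940 J
CP = (51408 - 157940) / (204 - 745)
= -106532 / -541
= 196.92 W

196.92 W


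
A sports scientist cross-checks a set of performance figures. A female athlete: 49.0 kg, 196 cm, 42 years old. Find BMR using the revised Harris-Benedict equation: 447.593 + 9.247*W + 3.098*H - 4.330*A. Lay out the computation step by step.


Intercept = 447.593
Weight contribution = 9.247 * 49.0 = 453.103
Height contribution = 3.098 * 196 = 607.208
Age contribution = 4.33 * 42 = 181.86
BMR = 447.593 + 453.103 + 607.208 - 181.86
= 1326.04 kcal/day

1326.04 kcal/day


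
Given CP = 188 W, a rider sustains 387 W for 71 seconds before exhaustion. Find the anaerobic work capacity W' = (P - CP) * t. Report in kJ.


Excess power = 387 - 188 = 199 W
Work above CP = 199 * 71 = 14129 J
W' = 14.129 kJ

14.129 kJ


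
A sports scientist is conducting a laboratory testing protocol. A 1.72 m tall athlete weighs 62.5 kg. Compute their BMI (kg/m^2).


height^2 = 2.9584 m^2
BMI = 62.5 / 2.9584 = 21.13 kg/m^2

21.13 kg/m^2


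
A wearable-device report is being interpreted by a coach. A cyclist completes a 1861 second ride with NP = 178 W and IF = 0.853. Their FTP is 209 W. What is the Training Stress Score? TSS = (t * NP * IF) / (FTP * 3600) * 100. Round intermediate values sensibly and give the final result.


t * NP * IF = 1861 * 178 * 0.853 = 282563.074
FTP * 3600 = 752400
TSS = (282563.074 / 752400) * 100 = 37.55

37.55 TSS


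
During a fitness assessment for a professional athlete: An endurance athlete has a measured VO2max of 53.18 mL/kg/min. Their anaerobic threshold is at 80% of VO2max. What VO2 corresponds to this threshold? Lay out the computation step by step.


Anaerobic threshold VO2 = VO2max * 80%
= 53.18 * 0.8
= 42.54 mL/kg/min

42.54 mL/kg/min


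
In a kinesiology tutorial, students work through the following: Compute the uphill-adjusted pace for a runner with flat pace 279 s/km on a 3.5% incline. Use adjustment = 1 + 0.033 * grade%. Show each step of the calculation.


Adjustment factor = 1 + 0.033 * 3.5 = 1.1155
Grade-adjusted pace = 279 * 1.1155 = 311.22 s/km

311.22 s/km


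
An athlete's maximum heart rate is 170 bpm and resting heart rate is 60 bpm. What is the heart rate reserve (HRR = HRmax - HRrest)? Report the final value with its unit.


HRR = HRmax - HRrest
= 170 - 60
= 110 bpm

110 bpm


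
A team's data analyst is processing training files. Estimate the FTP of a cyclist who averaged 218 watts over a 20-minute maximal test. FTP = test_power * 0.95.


FTP = 218 * 0.95 = 207.1 W

207.1 W


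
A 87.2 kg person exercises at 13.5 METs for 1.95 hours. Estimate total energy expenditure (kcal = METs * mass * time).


Energy = METs * mass(kg) * time(h)
= 13.5 * 87.2 * 1.95
= 2295.54 kcal

2295.54 kcal


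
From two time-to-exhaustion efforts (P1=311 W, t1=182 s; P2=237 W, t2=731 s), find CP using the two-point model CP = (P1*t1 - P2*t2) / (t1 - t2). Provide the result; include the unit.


Work in trial 1 = 56602 J
Work in trial 2 = 173247 J
Delta work = -116645 J
Delta time = -549 s
CP = -116645 / -549 = 212.47 W

212.47 W


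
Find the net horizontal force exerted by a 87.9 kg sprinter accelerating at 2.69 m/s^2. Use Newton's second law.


Newton's second law: F = m * a
F = 87.9 * 2.69 = 236.45 N

236.45 N


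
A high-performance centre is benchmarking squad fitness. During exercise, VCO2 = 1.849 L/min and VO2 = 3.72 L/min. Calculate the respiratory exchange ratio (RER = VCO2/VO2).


RER = VCO2 / VO2
= 1.849 / 3.72
= 0.497

0.497


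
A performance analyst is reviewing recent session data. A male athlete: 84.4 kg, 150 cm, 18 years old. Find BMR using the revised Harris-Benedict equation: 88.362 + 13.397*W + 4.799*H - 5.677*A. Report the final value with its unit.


Intercept = 88.362
Weight contribution = 13.397 * 84.4 = 1130.7068
Height contribution = 4.799 * 150 = 719.85
Age contribution = 5.677 * 18 = 102.186
BMR = 88.362 + 1130.7068 + 719.85 - 102.186
= 1836.73 kcal/day

1836.73 kcal/day


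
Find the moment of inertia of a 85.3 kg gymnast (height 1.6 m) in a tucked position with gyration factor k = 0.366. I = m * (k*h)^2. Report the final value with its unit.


Radius of gyration = 0.366 * 1.6 = 0.5856 m
I = 85.3 * 0.5856^2
= 85.3 * 0.342927
= 29.252 kg*m^2

29.252 kg*m^2


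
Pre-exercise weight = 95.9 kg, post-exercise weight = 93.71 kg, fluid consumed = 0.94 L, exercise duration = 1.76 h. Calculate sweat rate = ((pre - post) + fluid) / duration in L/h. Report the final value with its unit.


Weight loss = 95.9 - 93.71 = 2.19 kg (approx L)
Total sweat = 2.19 + 0.94 = 3.13 L
Sweat rate = 3.13 / 1.76 = 1.778 L/h

1.778 L/h


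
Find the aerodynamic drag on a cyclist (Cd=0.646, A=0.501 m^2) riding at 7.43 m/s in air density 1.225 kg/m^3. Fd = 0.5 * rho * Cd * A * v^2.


Fd = 0.5 * 1.225 * 0.646 * 0.501 * 7.43^2
= 0.5 * 1.225 * 0.646 * 0.501 * 55.2049
= 10.943 N

10.943 N


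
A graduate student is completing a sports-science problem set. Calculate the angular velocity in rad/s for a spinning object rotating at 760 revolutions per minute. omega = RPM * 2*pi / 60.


omega = RPM * 2*pi / 60
= 760 * 6.28318531 / 60
= 79.587 rad/s

79.587 rad/s


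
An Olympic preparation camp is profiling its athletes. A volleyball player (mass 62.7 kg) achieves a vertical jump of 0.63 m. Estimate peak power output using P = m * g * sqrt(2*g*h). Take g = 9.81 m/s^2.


2 * g * h = 2 * 9.81 * 0.63 = 12.3606
sqrt(12.3606) = 3.515764 m/s
P = 62.7 * 9.81 * 3.515764 = 2162.5 W

2162.5 W


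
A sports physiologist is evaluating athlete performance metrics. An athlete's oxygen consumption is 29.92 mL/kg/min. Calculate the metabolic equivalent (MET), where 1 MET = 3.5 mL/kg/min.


MET = VO2 / 3.5
= 29.92 / 3.5
= 8.55 METs

8.55 METs


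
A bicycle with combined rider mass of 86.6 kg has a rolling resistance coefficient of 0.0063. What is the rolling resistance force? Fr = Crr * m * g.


Fr = 0.0063 * 86.6 * 9.81
= 0.54558 * 9.81
= 5.352 N

5.352 N


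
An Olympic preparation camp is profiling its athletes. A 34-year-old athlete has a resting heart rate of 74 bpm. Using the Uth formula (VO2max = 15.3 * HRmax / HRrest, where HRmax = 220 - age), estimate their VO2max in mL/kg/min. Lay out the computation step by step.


HRmax = 220 - 34 = 186 bpm
Ratio = HRmax / HRrest = 186 / 74 = 2.5135
VO2max = 15.3 * 2.5135 = 38.46 mL/kg/min

38.46 mL/kg/min


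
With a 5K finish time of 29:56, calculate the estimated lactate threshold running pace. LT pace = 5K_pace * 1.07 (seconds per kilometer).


Race duration = 1796 s for 5 km
Average pace = 1796 / 5 = 359.2 s/km
LT pace = 359.2 * 1.07
= 384.34 s/km

384.34 s/km


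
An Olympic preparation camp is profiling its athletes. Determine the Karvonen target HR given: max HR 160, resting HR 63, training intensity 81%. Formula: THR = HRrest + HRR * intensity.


HRR = HRmax - HRrest = 160 - 63 = 97
THR = 63 + 97 * 0.81
= 141.57 bpm

141.57 bpm


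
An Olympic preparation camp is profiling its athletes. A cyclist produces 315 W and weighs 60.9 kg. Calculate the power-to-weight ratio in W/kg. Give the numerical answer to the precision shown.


P/W = power / mass
= 315 / 60.9
= 5.172 W/kg

5.172 W/kg


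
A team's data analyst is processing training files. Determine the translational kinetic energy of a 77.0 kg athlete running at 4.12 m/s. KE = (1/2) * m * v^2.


KE = 0.5 * m * v^2
= 0.5 * 77.0 * 4.12^2
= 0.5 * 77.0 * 16.9744
= 653.51 J

653.51 J


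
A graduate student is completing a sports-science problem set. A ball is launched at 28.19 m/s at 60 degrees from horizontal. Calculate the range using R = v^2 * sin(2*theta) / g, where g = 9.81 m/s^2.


sin(2 * 60) = sin(120) = 0.866025
v^2 = 28.19^2 = 794.6761
R = 794.6761 * 0.866025 / 9.81
= 70.154 m

70.154 m


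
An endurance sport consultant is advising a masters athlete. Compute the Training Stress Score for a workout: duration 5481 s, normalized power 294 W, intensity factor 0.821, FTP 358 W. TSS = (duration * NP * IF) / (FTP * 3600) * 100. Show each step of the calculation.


Product = 5481 * 294 * 0.821 = 1322970.894
Base = 358 * 3600 = 1288800
TSS = 1322970.894 / 1288800 * 100 = 102.65

102.65 TSS


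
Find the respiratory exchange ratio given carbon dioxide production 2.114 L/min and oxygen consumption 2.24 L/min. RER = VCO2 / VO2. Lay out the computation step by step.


VCO2 = 2.114 L/min
VO2 = 2.24 L/min
RER = 2.114 / 2.24 = 0.9438

0.9438


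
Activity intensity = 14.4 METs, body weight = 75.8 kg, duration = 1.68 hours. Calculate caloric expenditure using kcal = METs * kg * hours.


kcal = 14.4 * 75.8 * 1.68
= 1091.52 * 1.68
= 1833.75 kcal

1833.75 kcal


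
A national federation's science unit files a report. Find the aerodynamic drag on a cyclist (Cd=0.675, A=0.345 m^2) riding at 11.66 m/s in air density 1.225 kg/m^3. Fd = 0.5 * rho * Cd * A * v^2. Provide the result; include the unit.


Fd = 0.5 * 1.225 * 0.675 * 0.345 * 11.66^2
= 0.5 * 1.225 * 0.675 * 0.345 * 135.9556
= 19.392 N

19.392 N


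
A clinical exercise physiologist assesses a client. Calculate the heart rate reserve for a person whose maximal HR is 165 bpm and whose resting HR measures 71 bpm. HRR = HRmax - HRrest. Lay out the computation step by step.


HRmax = 165 bpm
HRrest = 71 bpm
HRR = 165 - 71 = 94 bpm

94 bpm


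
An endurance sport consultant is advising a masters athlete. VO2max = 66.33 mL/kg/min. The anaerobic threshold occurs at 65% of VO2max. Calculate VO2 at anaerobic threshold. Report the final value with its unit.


AT fraction = 65 / 100 = 0.65
AT VO2 = 66.33 * 0.65
= 43.11 mL/kg/min

43.11 mL/kg/min


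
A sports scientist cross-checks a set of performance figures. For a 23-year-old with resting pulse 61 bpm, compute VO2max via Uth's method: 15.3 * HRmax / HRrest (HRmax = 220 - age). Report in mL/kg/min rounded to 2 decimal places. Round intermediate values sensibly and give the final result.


Step 1: HRmax = 220 - 23 = 197 bpm
Step 2: Ratio = 197 / 61 = 3.2295
Step 3: VO2max = 15.3 * 3.2295 = 49.41 mL/kg/min

49.41 mL/kg/min


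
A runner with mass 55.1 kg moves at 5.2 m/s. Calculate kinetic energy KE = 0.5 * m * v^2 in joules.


v^2 = 5.2^2 = 27.04
KE = 0.5 * 55.1 * 27.04
= 744.95 J

744.95 J


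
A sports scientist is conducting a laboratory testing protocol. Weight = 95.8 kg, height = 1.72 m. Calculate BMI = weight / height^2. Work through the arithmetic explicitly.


height^2 = 1.72^2 = 2.9584
BMI = 95.8 / 2.9584 = 32.38 kg/m^2

32.38 kg/m^2


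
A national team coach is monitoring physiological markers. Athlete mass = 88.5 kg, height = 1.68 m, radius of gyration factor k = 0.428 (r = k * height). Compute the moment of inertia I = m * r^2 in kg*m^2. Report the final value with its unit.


r = k * height = 0.428 * 1.68 = 0.71904 m
r^2 = 0.71904^2 = 0.517019
I = 88.5 * 0.517019 = 45.756 kg*m^2

45.756 kg*m^2


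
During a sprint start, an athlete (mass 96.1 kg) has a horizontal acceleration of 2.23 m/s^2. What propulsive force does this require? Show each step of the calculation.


Propulsive force = mass * acceleration
= 96.1 kg * 2.23 m/s^2
= 214.3 N

214.3 N


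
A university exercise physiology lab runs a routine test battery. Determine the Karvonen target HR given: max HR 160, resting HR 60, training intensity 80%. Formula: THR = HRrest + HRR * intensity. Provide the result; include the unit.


HRR = HRmax - HRrest = 160 - 60 = 100
THR = 60 + 100 * 0.8
= 140.0 bpm

140.0 bpm


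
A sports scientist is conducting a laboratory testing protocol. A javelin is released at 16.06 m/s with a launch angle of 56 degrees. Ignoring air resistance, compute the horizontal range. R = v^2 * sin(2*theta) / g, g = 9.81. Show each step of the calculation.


Launch speed squared = 257.9236
sin(2 * 56 deg) = 0.927184
Range = 257.9236 * 0.927184 / 9.81
= 24.377 m

24.377 m


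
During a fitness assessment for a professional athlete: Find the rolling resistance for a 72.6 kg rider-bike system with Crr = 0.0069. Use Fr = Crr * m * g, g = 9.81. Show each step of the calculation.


m * g = 72.6 * 9.81 = 712.206 N
Fr = 0.0069 * 712.206 = 4.914 N

4.914 N


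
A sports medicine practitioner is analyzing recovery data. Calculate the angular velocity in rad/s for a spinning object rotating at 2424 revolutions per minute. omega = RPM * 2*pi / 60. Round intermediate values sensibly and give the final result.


omega = RPM * 2*pi / 60
= 2424 * 6.28318531 / 60
= 253.841 rad/s

253.841 rad/s


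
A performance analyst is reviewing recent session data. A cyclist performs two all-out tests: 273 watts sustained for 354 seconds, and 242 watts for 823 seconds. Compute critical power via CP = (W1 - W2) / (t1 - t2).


W1 = P1 * t1 = 273 * 354 = 96642 J
W2 = P2 * t2 = 242 * 823 = 199166 J
CP = (96642 - 199166) / (354 - 823)
= 218.6 W

218.6 W


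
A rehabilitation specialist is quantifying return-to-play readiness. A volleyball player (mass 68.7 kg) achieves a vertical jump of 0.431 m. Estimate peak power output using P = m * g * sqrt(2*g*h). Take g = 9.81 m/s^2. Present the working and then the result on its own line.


2 * g * h = 2 * 9.81 * 0.431 = 8.45622
sqrt(8.45622) = 2.907958 m/s
P = 68.7 * 9.81 * 2.907958 = 1959.81 W

1959.81 W


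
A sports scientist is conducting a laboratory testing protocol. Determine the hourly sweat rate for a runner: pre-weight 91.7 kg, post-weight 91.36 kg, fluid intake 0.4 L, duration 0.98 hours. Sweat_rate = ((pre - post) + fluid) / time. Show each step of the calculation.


Mass lost = 91.7 - 91.36 = 0.34 kg
Add fluid consumed: 0.34 + 0.4 = 0.74 L total sweat
Sweat rate = 0.74 / 0.98 = 0.755 L/h

0.755 L/h


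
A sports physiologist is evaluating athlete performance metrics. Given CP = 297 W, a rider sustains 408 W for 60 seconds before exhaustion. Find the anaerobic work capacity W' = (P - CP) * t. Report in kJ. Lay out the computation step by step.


Excess power = 408 - 297 = 111 W
Work above CP = 111 * 60 = 6660 J
W' = 6.66 kJ

6.66 kJ


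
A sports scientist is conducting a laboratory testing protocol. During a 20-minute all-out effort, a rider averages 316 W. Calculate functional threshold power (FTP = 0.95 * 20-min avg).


FTP = 0.95 * 316
= 300.2 W

300.2 W


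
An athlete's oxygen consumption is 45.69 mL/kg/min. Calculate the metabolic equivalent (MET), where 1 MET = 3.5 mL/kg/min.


MET = VO2 / 3.5
= 45.69 / 3.5
= 13.05 METs

13.05 METs


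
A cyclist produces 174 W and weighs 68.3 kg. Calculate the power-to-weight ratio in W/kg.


P/W = power / mass
= 174 / 68.3
= 2.548 W/kg

2.548 W/kg


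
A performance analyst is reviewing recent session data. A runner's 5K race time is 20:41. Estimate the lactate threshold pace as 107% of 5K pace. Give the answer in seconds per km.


Total race time = 20*60 + 41 = 1241 seconds
5K pace = 1241 / 5 = 248.2 sec/km
LT pace = 248.2 * 1.07 = 265.57 sec/km

265.57 s/km


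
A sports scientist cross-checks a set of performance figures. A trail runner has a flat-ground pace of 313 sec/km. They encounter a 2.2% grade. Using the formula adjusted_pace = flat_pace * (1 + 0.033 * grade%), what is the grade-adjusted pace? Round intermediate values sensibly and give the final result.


Grade factor = 1 + 0.033 * 2.2 = 1.0726
Adjusted = 313 * 1.0726 = 335.72 sec/km

335.72 s/km


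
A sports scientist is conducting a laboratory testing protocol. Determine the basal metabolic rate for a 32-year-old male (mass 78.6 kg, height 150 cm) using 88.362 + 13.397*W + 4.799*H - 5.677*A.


BMR = 88.362 + 13.397*78.6 + 4.799*150 - 5.677*32
= 1679.55 kcal/day

1679.55 kcal/day


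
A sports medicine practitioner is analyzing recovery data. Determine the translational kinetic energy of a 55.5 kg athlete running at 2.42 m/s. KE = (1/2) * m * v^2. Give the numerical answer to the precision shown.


KE = 0.5 * m * v^2
= 0.5 * 55.5 * 2.42^2
= 0.5 * 55.5 * 5.8564
= 162.52 J

162.52 J


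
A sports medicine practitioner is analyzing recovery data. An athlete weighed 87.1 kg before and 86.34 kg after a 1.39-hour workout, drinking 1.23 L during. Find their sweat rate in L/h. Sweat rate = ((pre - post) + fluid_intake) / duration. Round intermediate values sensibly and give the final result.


Body mass change = 0.76 kg
Total sweat loss = 0.76 + 1.23 = 1.99 L
Rate = 1.99 / 1.39 = 1.432 L/h

1.432 L/h


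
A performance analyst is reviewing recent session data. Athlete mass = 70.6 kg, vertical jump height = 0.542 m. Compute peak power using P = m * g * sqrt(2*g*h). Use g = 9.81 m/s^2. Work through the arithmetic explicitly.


sqrt(2 * 9.81 * 0.542) = sqrt(10.63404) = 3.260988 m/s
P = 70.6 * 9.81 * 3.260988
= 2258.51 W

2258.51 W


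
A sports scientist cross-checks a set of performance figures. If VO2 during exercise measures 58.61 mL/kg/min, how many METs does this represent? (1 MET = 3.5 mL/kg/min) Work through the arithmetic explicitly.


METs = VO2 / 3.5 = 58.61 / 3.5 = 16.75

16.75 METs


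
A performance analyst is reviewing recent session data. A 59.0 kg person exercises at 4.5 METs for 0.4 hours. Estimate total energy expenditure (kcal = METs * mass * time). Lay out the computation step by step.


Energy = METs * mass(kg) * time(h)
= 4.5 * 59.0 * 0.4
= 106.2 kcal

106.2 kcal


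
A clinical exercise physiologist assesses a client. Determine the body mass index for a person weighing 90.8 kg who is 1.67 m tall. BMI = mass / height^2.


BMI = mass / height^2
= 90.8 / 1.67^2
= 90.8 / 2.7889
= 32.56 kg/m^2

32.56 kg/m^2


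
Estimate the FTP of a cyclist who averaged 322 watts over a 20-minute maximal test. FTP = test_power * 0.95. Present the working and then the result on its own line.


FTP = 322 * 0.95 = 305.9 W

305.9 W


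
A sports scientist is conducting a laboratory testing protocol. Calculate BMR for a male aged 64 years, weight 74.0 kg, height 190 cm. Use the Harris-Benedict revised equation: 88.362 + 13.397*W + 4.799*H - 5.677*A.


Substituting values:
W term = 13.397 * 74.0 = 991.378
H term = 4.799 * 190 = 911.81
A term = 5.677 * 64 = 363.328
BMR = 1628.22 kcal/day

1628.22 kcal/day


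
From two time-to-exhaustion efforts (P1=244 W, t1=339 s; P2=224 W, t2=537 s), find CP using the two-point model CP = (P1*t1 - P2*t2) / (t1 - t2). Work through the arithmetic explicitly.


Work in trial 1 = 82716 J
Work in trial 2 = 120288 J
Delta work = -37572 J
Delta time = -198 s
CP = -37572 / -198 = 189.76 W

189.76 W


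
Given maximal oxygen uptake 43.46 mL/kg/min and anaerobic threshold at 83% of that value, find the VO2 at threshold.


Percentage as decimal = 0.83
VO2 at AT = 43.46 * 0.83 = 36.07 mL/kg/min

36.07 mL/kg/min


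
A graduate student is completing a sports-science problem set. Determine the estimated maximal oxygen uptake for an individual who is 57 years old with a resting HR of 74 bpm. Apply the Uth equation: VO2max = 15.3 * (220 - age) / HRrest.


HRmax = 220 - 57 = 163
VO2max = 15.3 * (163 / 74)
= 15.3 * 2.2027
= 33.7 mL/kg/min

33.7 mL/kg/min


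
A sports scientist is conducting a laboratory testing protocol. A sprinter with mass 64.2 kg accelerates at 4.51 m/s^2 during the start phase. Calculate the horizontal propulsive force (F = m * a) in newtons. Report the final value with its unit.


F = m * a
= 64.2 * 4.51
= 289.54 N

289.54 N


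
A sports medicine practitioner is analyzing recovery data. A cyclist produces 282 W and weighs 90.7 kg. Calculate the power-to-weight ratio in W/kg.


P/W = power / mass
= 282 / 90.7
= 3.109 W/kg

3.109 W/kg


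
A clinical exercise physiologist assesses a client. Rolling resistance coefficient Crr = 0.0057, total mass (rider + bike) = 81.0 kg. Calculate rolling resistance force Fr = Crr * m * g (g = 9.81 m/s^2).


Fr = Crr * m * g
= 0.0057 * 81.0 * 9.81
= 4.529 N

4.529 N


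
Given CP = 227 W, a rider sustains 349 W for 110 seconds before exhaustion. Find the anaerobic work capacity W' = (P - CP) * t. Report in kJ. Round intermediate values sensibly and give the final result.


Excess power = 349 - 227 = 122 W
Work above CP = 122 * 110 = 13420 J
W' = 13.42 kJ

13.42 kJ


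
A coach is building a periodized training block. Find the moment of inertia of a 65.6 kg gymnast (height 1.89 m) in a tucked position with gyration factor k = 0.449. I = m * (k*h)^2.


Radius of gyration = 0.449 * 1.89 = 0.84861 m
I = 65.6 * 0.84861^2
= 65.6 * 0.720139
= 47.241 kg*m^2

47.241 kg*m^2


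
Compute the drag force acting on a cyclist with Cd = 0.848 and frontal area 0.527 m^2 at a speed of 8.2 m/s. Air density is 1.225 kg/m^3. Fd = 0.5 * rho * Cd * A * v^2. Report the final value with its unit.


Step 1: v^2 = 67.24
Step 2: Fd = 0.5 * 1.225 * 0.848 * 0.527 * 67.24
= 18.405 N

18.405 N


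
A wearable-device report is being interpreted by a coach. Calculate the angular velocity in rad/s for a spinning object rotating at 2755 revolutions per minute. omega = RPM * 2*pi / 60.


omega = RPM * 2*pi / 60
= 2755 * 6.28318531 / 60
= 288.503 rad/s

288.503 rad/s


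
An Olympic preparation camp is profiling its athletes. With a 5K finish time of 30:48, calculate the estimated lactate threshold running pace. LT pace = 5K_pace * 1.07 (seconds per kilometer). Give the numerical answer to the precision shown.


Race duration = 1848 s for 5 km
Average pace = 1848 / 5 = 369.6 s/km
LT pace = 369.6 * 1.07
= 395.47 s/km

395.47 s/km


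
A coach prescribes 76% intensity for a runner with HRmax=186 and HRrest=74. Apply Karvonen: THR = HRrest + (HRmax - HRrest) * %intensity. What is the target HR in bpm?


Heart rate reserve = 186 - 74 = 112
Intensity fraction = 76 / 100 = 0.76
THR = 74 + 112 * 0.76 = 159.12 bpm

159.12 bpm


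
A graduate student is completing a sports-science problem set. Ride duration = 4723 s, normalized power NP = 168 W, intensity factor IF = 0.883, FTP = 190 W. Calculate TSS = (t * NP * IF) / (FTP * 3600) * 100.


Numerator = 4723 * 168 * 0.883 = 700628.712
Denominator = 190 * 3600 = 684000
TSS = 700628.712 / 684000 * 100
= 102.43

102.43 TSS


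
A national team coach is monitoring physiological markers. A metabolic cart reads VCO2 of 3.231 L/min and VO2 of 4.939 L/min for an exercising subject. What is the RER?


RER = VCO2 / VO2 = 3.231 / 4.939 = 0.6542

0.6542


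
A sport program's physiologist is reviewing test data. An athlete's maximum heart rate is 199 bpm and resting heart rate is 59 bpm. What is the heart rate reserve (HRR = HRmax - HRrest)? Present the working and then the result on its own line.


HRR = HRmax - HRrest
= 199 - 59
= 140 bpm

140 bpm


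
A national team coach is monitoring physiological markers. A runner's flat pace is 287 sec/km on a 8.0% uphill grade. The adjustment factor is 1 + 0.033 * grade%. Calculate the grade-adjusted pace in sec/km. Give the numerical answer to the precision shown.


Factor = 1 + 0.033 * 8.0 = 1.264
Adjusted pace = 287 * 1.264
= 362.77 sec/km

362.77 s/km


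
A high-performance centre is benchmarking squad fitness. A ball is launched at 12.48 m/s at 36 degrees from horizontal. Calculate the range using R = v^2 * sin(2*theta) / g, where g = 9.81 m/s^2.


sin(2 * 36) = sin(72) = 0.951057
v^2 = 12.48^2 = 155.7504
R = 155.7504 * 0.951057 / 9.81
= 15.1 m

15.1 m


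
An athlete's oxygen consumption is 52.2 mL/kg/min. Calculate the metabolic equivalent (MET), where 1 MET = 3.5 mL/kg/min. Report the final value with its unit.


MET = VO2 / 3.5
= 52.2 / 3.5
= 14.91 METs

14.91 METs


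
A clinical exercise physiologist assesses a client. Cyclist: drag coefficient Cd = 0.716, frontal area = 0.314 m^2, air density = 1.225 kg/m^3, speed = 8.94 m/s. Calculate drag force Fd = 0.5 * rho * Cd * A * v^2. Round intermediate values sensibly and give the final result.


v^2 = 8.94^2 = 79.9236
Fd = 0.5 * 1.225 * 0.716 * 0.314 * 79.9236
= 11.006 N

11.006 N


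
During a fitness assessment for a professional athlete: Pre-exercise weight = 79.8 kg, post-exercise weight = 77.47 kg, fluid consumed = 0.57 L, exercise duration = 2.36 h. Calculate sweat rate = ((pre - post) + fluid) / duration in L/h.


Weight loss = 79.8 - 77.47 = 2.33 kg (approx L)
Total sweat = 2.33 + 0.57 = 2.9 L
Sweat rate = 2.9 / 2.36 = 1.229 L/h

1.229 L/h


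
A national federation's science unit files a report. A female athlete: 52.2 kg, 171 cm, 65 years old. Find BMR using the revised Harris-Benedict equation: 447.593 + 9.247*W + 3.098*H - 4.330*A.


Intercept = 447.593
Weight contribution = 9.247 * 52.2 = 482.6934
Height contribution = 3.098 * 171 = 529.758
Age contribution = 4.33 * 65 = 281.45
BMR = 447.593 + 482.6934 + 529.758 - 281.45
= 1178.59 kcal/day

1178.59 kcal/day


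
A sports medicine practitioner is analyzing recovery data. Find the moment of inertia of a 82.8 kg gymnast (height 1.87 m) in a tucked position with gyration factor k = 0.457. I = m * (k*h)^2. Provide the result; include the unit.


Radius of gyration = 0.457 * 1.87 = 0.85459 m
I = 82.8 * 0.85459^2
= 82.8 * 0.730324
= 60.471 kg*m^2

60.471 kg*m^2


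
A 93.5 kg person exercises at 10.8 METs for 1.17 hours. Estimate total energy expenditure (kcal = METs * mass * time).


Energy = METs * mass(kg) * time(h)
= 10.8 * 93.5 * 1.17
= 1181.47 kcal

1181.47 kcal


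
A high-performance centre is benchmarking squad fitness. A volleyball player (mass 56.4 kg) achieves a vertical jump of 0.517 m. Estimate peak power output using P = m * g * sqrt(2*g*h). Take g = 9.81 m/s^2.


2 * g * h = 2 * 9.81 * 0.517 = 10.14354
sqrt(10.14354) = 3.184892 m/s
P = 56.4 * 9.81 * 3.184892 = 1762.15 W

1762.15 W


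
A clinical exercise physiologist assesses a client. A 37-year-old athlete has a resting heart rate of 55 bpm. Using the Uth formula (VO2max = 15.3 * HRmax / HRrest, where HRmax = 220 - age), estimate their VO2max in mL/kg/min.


HRmax = 220 - 37 = 183 bpm
Ratio = HRmax / HRrest = 183 / 55 = 3.3273
VO2max = 15.3 * 3.3273 = 50.91 mL/kg/min

50.91 mL/kg/min
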